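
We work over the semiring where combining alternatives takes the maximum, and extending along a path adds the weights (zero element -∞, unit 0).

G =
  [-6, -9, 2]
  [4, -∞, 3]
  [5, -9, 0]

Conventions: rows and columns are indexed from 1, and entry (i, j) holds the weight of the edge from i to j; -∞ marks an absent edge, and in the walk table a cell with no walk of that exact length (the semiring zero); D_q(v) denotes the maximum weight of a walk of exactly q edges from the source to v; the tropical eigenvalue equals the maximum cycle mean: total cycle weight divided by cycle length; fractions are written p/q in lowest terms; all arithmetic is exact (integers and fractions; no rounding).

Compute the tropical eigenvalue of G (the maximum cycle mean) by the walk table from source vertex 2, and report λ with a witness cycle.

q=0: [-∞, 0, -∞]
q=1: [4, -∞, 3]
q=2: [8, -5, 6]
q=3: [11, -1, 10]
Optimal cycle mean attained by: cycle 1->3->1, total 2 + 5, length 2.
Answer: λ = 7/2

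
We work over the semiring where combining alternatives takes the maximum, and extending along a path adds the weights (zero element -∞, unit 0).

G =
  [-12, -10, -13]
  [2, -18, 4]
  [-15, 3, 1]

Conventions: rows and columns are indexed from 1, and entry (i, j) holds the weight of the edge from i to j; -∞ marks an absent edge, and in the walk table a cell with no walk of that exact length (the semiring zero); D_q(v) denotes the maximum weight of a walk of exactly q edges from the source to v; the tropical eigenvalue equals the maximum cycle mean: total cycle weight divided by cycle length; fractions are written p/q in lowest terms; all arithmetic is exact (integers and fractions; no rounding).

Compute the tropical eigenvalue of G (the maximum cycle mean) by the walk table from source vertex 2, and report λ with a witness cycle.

q=0: [-∞, 0, -∞]
q=1: [2, -18, 4]
q=2: [-10, 7, 5]
q=3: [9, 8, 11]
Optimal cycle mean attained by: cycle 2->3->2, total 4 + 3, length 2.
Answer: λ = 7/2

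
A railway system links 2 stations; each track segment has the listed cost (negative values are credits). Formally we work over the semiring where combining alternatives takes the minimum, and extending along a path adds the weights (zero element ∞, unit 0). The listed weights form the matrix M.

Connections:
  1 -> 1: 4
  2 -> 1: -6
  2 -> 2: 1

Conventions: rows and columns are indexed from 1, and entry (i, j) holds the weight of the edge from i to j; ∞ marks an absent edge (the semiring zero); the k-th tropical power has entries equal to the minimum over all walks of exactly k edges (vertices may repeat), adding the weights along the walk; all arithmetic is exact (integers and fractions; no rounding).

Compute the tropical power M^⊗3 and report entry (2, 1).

M^⊗2:
  [8, ∞]
  [-5, 2]
M^⊗3:
  [12, ∞]
  [-4, 3]
Key observation: the optimum is the walk 2->2->2->1, with weight 1 + 1 + (-6) = -4.
Optimal value attained by: walk 2->2->2->1.
Answer: (M^⊗3)[2][1] = -4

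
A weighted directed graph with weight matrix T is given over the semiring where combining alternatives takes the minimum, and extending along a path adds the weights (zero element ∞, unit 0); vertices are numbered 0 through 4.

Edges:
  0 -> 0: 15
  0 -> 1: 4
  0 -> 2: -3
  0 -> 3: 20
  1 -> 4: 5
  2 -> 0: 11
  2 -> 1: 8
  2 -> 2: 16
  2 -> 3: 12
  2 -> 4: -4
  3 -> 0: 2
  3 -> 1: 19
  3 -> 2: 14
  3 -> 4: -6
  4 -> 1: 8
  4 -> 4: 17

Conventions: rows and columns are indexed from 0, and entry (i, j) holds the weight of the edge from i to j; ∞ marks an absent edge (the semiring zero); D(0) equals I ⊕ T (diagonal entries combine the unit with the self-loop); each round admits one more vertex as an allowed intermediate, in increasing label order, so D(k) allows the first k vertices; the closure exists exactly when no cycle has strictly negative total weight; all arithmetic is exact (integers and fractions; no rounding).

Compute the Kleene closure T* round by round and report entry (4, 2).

D(0):
  [0, 4, -3, 20, ∞]
  [∞, 0, ∞, ∞, 5]
  [11, 8, 0, 12, -4]
  [2, 19, 14, 0, -6]
  [∞, 8, ∞, ∞, 0]
D(1):
  [0, 4, -3, 20, ∞]
  [∞, 0, ∞, ∞, 5]
  [11, 8, 0, 12, -4]
  [2, 6, -1, 0, -6]
  [∞, 8, ∞, ∞, 0]
D(2):
  [0, 4, -3, 20, 9]
  [∞, 0, ∞, ∞, 5]
  [11, 8, 0, 12, -4]
  [2, 6, -1, 0, -6]
  [∞, 8, ∞, ∞, 0]
D(3):
  [0, 4, -3, 9, -7]
  [∞, 0, ∞, ∞, 5]
  [11, 8, 0, 12, -4]
  [2, 6, -1, 0, -6]
  [∞, 8, ∞, ∞, 0]
D(4):
  [0, 4, -3, 9, -7]
  [∞, 0, ∞, ∞, 5]
  [11, 8, 0, 12, -4]
  [2, 6, -1, 0, -6]
  [∞, 8, ∞, ∞, 0]
D(5):
  [0, 1, -3, 9, -7]
  [∞, 0, ∞, ∞, 5]
  [11, 4, 0, 12, -4]
  [2, 2, -1, 0, -6]
  [∞, 8, ∞, ∞, 0]
Answer: T*[4][2] = ∞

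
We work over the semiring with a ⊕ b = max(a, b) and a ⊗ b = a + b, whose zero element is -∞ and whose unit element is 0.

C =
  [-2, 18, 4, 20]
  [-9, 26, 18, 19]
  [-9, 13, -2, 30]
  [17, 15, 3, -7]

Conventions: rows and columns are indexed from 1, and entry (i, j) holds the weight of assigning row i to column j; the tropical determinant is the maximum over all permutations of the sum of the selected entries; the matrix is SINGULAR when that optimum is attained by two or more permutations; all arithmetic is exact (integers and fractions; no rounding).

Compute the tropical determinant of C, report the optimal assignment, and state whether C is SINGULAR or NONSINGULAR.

σ = (1, 2, 3, 4): (-2) + 26 + (-2) + (-7) = 15
σ = (1, 2, 4, 3): (-2) + 26 + 30 + 3 = 57
σ = (1, 3, 2, 4): (-2) + 18 + 13 + (-7) = 22
σ = (1, 3, 4, 2): (-2) + 18 + 30 + 15 = 61
σ = (1, 4, 2, 3): (-2) + 19 + 13 + 3 = 33
σ = (1, 4, 3, 2): (-2) + 19 + (-2) + 15 = 30
σ = (2, 1, 3, 4): 18 + (-9) + (-2) + (-7) = 0
σ = (2, 1, 4, 3): 18 + (-9) + 30 + 3 = 42
σ = (2, 3, 1, 4): 18 + 18 + (-9) + (-7) = 20
σ = (2, 3, 4, 1): 18 + 18 + 30 + 17 = 83
σ = (2, 4, 1, 3): 18 + 19 + (-9) + 3 = 31
σ = (2, 4, 3, 1): 18 + 19 + (-2) + 17 = 52
σ = (3, 1, 2, 4): 4 + (-9) + 13 + (-7) = 1
σ = (3, 1, 4, 2): 4 + (-9) + 30 + 15 = 40
σ = (3, 2, 1, 4): 4 + 26 + (-9) + (-7) = 14
σ = (3, 2, 4, 1): 4 + 26 + 30 + 17 = 77
σ = (3, 4, 1, 2): 4 + 19 + (-9) + 15 = 29
σ = (3, 4, 2, 1): 4 + 19 + 13 + 17 = 53
σ = (4, 1, 2, 3): 20 + (-9) + 13 + 3 = 27
σ = (4, 1, 3, 2): 20 + (-9) + (-2) + 15 = 24
σ = (4, 2, 1, 3): 20 + 26 + (-9) + 3 = 40
σ = (4, 2, 3, 1): 20 + 26 + (-2) + 17 = 61
σ = (4, 3, 1, 2): 20 + 18 + (-9) + 15 = 44
σ = (4, 3, 2, 1): 20 + 18 + 13 + 17 = 68
Optimal value attained by: σ = (2, 3, 4, 1).
Answer: det⊕(C) = 83; verdict: NONSINGULAR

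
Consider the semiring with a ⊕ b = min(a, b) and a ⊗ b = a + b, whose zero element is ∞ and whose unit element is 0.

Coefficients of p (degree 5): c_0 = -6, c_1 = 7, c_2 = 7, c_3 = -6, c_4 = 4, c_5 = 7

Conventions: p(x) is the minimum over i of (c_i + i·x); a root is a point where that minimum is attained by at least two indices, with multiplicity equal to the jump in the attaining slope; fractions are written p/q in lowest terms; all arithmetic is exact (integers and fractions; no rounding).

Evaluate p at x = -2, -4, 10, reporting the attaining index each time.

p(-2) = min(-6+0·(-2)=-6, 7+1·(-2)=5, 7+2·(-2)=3, -6+3·(-2)=-12, 4+4·(-2)=-4, 7+5·(-2)=-3) = -12 (attained by i=3)
p(-4) = min(-6+0·(-4)=-6, 7+1·(-4)=3, 7+2·(-4)=-1, -6+3·(-4)=-18, 4+4·(-4)=-12, 7+5·(-4)=-13) = -18 (attained by i=3)
p(10) = min(-6+0·10=-6, 7+1·10=17, 7+2·10=27, -6+3·10=24, 4+4·10=44, 7+5·10=57) = -6 (attained by i=0)
Answer: p(-2) = -12; p(-4) = -18; p(10) = -6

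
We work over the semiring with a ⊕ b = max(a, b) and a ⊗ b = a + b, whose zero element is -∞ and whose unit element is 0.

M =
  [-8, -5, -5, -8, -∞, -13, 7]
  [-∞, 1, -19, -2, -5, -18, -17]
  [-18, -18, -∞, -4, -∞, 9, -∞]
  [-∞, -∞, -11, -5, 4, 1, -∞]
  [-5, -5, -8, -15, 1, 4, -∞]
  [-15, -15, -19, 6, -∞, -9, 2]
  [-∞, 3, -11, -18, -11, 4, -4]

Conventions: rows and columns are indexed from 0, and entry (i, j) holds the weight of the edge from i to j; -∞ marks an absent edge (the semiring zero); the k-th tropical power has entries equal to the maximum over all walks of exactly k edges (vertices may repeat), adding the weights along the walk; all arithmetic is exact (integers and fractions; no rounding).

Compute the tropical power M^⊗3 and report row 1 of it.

M^⊗2:
  [-16, 10, -4, -7, -4, 11, 3]
  [-10, 2, -13, -1, 2, -1, -16]
  [-6, -6, -10, 15, 0, 0, 11]
  [-1, -1, -4, 7, 5, 8, 3]
  [-4, -4, -7, 10, 2, 5, 6]
  [-23, 5, -5, 1, 10, 7, -2]
  [-11, 4, -15, 10, -2, 0, 6]
M^⊗3:
  [-4, 11, -8, 17, 5, 7, 13]
  [-3, 3, -6, 5, 3, 6, 1]
  [-5, 14, 4, 10, 19, 16, 7]
  [0, 6, -3, 14, 11, 9, 10]
  [-3, 9, -1, 11, 14, 11, 7]
  [5, 6, 2, 13, 11, 14, 9]
  [-7, 9, -1, 6, 14, 11, 2]
Answer: row 1 of M^⊗3 = [-3, 3, -6, 5, 3, 6, 1]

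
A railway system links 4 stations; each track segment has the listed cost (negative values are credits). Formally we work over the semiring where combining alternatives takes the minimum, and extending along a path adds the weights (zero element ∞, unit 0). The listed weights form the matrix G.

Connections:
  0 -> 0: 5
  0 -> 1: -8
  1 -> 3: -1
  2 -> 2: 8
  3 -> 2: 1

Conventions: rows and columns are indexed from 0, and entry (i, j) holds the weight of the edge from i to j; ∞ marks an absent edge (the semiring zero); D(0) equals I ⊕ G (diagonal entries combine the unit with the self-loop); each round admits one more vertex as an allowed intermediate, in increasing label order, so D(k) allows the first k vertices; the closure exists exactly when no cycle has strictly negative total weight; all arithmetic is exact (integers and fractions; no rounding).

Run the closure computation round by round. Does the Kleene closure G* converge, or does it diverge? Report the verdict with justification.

D(0):
  [0, -8, ∞, ∞]
  [∞, 0, ∞, -1]
  [∞, ∞, 0, ∞]
  [∞, ∞, 1, 0]
D(1):
  [0, -8, ∞, ∞]
  [∞, 0, ∞, -1]
  [∞, ∞, 0, ∞]
  [∞, ∞, 1, 0]
D(2):
  [0, -8, ∞, -9]
  [∞, 0, ∞, -1]
  [∞, ∞, 0, ∞]
  [∞, ∞, 1, 0]
D(3):
  [0, -8, ∞, -9]
  [∞, 0, ∞, -1]
  [∞, ∞, 0, ∞]
  [∞, ∞, 1, 0]
D(4):
  [0, -8, -8, -9]
  [∞, 0, 0, -1]
  [∞, ∞, 0, ∞]
  [∞, ∞, 1, 0]
Key observation: every diagonal entry stays at the unit through all rounds, so no improving cycle exists.
Answer: CONVERGES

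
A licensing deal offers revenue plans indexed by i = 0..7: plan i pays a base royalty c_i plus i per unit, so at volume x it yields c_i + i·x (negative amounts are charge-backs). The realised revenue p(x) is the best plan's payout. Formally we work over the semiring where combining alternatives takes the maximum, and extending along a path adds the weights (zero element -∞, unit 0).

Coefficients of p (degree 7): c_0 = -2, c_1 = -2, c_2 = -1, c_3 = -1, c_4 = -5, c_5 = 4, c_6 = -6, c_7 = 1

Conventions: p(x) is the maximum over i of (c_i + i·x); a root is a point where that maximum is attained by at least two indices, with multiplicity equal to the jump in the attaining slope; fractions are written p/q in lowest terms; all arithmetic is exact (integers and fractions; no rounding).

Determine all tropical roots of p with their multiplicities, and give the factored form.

hull edge (i=0, c=-2) to (i=5, c=4): slope 6/5, span 5
hull edge (i=5, c=4) to (i=7, c=1): slope -3/2, span 2
Factored form: p(x) = 1 ⊗ (x ⊕ (-6/5)) ⊗ (x ⊕ (-6/5)) ⊗ (x ⊕ (-6/5)) ⊗ (x ⊕ (-6/5)) ⊗ (x ⊕ (-6/5)) ⊗ (x ⊕ 3/2) ⊗ (x ⊕ 3/2)
Answer: roots = -6/5 (mult 5), 3/2 (mult 2)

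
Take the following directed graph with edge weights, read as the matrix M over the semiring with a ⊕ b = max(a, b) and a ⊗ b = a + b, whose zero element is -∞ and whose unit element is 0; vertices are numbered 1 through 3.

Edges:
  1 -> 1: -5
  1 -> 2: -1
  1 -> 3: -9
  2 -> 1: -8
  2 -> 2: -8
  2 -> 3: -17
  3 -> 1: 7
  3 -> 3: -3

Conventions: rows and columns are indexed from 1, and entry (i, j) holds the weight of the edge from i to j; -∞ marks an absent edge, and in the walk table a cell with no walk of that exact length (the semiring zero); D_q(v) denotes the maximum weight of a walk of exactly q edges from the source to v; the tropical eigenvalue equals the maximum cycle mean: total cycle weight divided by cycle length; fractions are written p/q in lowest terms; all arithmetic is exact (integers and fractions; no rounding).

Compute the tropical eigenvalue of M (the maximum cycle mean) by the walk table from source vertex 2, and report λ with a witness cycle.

q=0: [-∞, 0, -∞]
q=1: [-8, -8, -17]
q=2: [-10, -9, -17]
q=3: [-10, -11, -19]
Optimal cycle mean attained by: cycle 1->3->1, total (-9) + 7, length 2.
Answer: λ = -1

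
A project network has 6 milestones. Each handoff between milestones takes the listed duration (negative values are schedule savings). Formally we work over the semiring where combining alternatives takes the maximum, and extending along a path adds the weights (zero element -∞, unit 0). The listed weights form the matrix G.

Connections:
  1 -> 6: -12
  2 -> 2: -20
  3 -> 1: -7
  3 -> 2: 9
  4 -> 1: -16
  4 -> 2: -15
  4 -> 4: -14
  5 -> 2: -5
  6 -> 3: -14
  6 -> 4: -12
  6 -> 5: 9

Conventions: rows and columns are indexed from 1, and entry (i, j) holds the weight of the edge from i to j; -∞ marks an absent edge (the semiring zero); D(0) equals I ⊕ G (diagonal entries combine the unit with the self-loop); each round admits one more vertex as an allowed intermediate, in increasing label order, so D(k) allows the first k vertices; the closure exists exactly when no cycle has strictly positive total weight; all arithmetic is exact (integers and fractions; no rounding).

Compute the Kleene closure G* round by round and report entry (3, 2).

D(0):
  [0, -∞, -∞, -∞, -∞, -12]
  [-∞, 0, -∞, -∞, -∞, -∞]
  [-7, 9, 0, -∞, -∞, -∞]
  [-16, -15, -∞, 0, -∞, -∞]
  [-∞, -5, -∞, -∞, 0, -∞]
  [-∞, -∞, -14, -12, 9, 0]
D(1):
  [0, -∞, -∞, -∞, -∞, -12]
  [-∞, 0, -∞, -∞, -∞, -∞]
  [-7, 9, 0, -∞, -∞, -19]
  [-16, -15, -∞, 0, -∞, -28]
  [-∞, -5, -∞, -∞, 0, -∞]
  [-∞, -∞, -14, -12, 9, 0]
D(2):
  [0, -∞, -∞, -∞, -∞, -12]
  [-∞, 0, -∞, -∞, -∞, -∞]
  [-7, 9, 0, -∞, -∞, -19]
  [-16, -15, -∞, 0, -∞, -28]
  [-∞, -5, -∞, -∞, 0, -∞]
  [-∞, -∞, -14, -12, 9, 0]
D(3):
  [0, -∞, -∞, -∞, -∞, -12]
  [-∞, 0, -∞, -∞, -∞, -∞]
  [-7, 9, 0, -∞, -∞, -19]
  [-16, -15, -∞, 0, -∞, -28]
  [-∞, -5, -∞, -∞, 0, -∞]
  [-21, -5, -14, -12, 9, 0]
D(4):
  [0, -∞, -∞, -∞, -∞, -12]
  [-∞, 0, -∞, -∞, -∞, -∞]
  [-7, 9, 0, -∞, -∞, -19]
  [-16, -15, -∞, 0, -∞, -28]
  [-∞, -5, -∞, -∞, 0, -∞]
  [-21, -5, -14, -12, 9, 0]
D(5):
  [0, -∞, -∞, -∞, -∞, -12]
  [-∞, 0, -∞, -∞, -∞, -∞]
  [-7, 9, 0, -∞, -∞, -19]
  [-16, -15, -∞, 0, -∞, -28]
  [-∞, -5, -∞, -∞, 0, -∞]
  [-21, 4, -14, -12, 9, 0]
D(6):
  [0, -8, -26, -24, -3, -12]
  [-∞, 0, -∞, -∞, -∞, -∞]
  [-7, 9, 0, -31, -10, -19]
  [-16, -15, -42, 0, -19, -28]
  [-∞, -5, -∞, -∞, 0, -∞]
  [-21, 4, -14, -12, 9, 0]
Answer: G*[3][2] = 9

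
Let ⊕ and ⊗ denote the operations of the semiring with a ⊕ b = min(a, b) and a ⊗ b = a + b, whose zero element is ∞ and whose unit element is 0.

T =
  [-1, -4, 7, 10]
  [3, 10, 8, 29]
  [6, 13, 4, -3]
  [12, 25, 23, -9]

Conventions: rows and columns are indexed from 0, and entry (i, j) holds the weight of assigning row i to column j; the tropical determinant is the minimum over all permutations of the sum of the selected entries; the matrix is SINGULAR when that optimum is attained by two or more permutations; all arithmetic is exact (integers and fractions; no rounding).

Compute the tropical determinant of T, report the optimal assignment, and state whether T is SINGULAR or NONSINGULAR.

σ = (0, 1, 2, 3): (-1) + 10 + 4 + (-9) = 4
σ = (0, 1, 3, 2): (-1) + 10 + (-3) + 23 = 29
σ = (0, 2, 1, 3): (-1) + 8 + 13 + (-9) = 11
σ = (0, 2, 3, 1): (-1) + 8 + (-3) + 25 = 29
σ = (0, 3, 1, 2): (-1) + 29 + 13 + 23 = 64
σ = (0, 3, 2, 1): (-1) + 29 + 4 + 25 = 57
σ = (1, 0, 2, 3): (-4) + 3 + 4 + (-9) = -6
σ = (1, 0, 3, 2): (-4) + 3 + (-3) + 23 = 19
σ = (1, 2, 0, 3): (-4) + 8 + 6 + (-9) = 1
σ = (1, 2, 3, 0): (-4) + 8 + (-3) + 12 = 13
σ = (1, 3, 0, 2): (-4) + 29 + 6 + 23 = 54
σ = (1, 3, 2, 0): (-4) + 29 + 4 + 12 = 41
σ = (2, 0, 1, 3): 7 + 3 + 13 + (-9) = 14
σ = (2, 0, 3, 1): 7 + 3 + (-3) + 25 = 32
σ = (2, 1, 0, 3): 7 + 10 + 6 + (-9) = 14
σ = (2, 1, 3, 0): 7 + 10 + (-3) + 12 = 26
σ = (2, 3, 0, 1): 7 + 29 + 6 + 25 = 67
σ = (2, 3, 1, 0): 7 + 29 + 13 + 12 = 61
σ = (3, 0, 1, 2): 10 + 3 + 13 + 23 = 49
σ = (3, 0, 2, 1): 10 + 3 + 4 + 25 = 42
σ = (3, 1, 0, 2): 10 + 10 + 6 + 23 = 49
σ = (3, 1, 2, 0): 10 + 10 + 4 + 12 = 36
σ = (3, 2, 0, 1): 10 + 8 + 6 + 25 = 49
σ = (3, 2, 1, 0): 10 + 8 + 13 + 12 = 43
Optimal value attained by: σ = (1, 0, 2, 3).
Answer: det⊕(T) = -6; verdict: NONSINGULAR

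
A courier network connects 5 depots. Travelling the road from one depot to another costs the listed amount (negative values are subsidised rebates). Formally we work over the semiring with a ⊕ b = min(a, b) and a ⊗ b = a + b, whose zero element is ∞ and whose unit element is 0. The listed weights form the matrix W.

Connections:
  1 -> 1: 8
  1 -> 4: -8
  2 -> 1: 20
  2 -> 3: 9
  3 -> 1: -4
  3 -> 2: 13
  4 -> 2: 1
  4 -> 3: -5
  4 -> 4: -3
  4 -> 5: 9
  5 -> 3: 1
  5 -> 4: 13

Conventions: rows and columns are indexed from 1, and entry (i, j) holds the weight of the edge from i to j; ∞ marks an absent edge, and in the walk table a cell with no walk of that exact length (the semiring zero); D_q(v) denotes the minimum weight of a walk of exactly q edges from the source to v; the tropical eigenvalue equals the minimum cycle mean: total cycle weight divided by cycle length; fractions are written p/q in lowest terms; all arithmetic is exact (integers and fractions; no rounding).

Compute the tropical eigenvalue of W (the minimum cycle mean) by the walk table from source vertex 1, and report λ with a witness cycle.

q=0: [0, ∞, ∞, ∞, ∞]
q=1: [8, ∞, ∞, -8, ∞]
q=2: [16, -7, -13, -11, 1]
q=3: [-17, -10, -16, -14, -2]
q=4: [-20, -13, -19, -25, -5]
q=5: [-23, -24, -30, -28, -16]
Optimal cycle mean attained by: cycle 1->4->3->1, total (-8) + (-5) + (-4), length 3.
Answer: λ = -17/3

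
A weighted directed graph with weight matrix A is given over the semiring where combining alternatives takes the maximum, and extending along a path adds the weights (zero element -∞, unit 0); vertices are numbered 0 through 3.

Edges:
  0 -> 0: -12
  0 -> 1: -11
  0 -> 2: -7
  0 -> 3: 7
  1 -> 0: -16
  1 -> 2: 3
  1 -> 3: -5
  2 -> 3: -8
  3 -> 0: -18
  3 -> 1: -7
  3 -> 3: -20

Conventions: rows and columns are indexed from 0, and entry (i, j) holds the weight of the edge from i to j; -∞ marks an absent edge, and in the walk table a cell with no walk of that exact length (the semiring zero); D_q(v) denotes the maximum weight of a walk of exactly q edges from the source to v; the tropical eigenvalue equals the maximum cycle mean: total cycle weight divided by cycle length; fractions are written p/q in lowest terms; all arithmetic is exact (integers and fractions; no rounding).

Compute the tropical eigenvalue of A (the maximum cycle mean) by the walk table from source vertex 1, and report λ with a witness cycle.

q=0: [-∞, 0, -∞, -∞]
q=1: [-16, -∞, 3, -5]
q=2: [-23, -12, -23, -5]
q=3: [-23, -12, -9, -16]
q=4: [-28, -23, -9, -16]
Optimal cycle mean attained by: cycle 1->2->3->1, total 3 + (-8) + (-7), length 3.
Answer: λ = -4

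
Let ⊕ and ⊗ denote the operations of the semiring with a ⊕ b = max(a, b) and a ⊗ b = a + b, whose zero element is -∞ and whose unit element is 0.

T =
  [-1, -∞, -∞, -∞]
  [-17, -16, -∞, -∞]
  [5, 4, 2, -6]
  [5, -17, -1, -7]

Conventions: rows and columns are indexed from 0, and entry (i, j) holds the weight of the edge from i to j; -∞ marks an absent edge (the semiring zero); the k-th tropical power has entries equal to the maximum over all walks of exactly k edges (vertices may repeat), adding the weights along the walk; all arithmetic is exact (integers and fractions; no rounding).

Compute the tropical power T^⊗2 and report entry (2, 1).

T^⊗2:
  [-2, -∞, -∞, -∞]
  [-18, -32, -∞, -∞]
  [7, 6, 4, -4]
  [4, 3, 1, -7]
Key observation: the optimum is the walk 2->2->1, with weight 2 + 4 = 6.
Optimal value attained by: walk 2->2->1.
Answer: (T^⊗2)[2][1] = 6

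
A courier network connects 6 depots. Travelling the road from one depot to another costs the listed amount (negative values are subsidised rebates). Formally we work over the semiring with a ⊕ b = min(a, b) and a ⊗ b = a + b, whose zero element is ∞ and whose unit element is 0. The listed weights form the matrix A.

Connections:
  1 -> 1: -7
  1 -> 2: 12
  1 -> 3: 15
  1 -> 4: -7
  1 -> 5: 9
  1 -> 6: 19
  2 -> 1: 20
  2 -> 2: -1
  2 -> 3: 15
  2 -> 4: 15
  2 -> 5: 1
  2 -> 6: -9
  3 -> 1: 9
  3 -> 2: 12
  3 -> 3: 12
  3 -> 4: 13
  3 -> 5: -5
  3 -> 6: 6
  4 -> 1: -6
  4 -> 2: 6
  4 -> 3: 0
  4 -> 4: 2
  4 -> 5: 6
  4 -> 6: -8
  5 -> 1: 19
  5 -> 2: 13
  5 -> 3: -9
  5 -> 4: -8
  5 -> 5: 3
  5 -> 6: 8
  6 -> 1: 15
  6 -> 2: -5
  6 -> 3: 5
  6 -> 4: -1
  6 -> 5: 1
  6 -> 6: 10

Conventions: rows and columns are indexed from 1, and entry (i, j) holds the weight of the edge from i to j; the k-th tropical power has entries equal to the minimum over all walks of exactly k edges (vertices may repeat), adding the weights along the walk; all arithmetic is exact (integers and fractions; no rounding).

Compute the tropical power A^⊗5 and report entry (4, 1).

A^⊗2:
  [-14, -1, -7, -14, -1, -15]
  [6, -14, -8, -10, -8, -10]
  [2, 1, -14, -13, -2, 3]
  [-13, -13, -3, -13, -7, -6]
  [-14, -2, -8, -6, -14, -16]
  [-7, -6, -8, -7, -4, -14]
A^⊗3:
  [-21, -20, -14, -21, -14, -22]
  [-16, -15, -17, -16, -13, -23]
  [-19, -7, -13, -11, -19, -21]
  [-20, -14, -16, -20, -12, -22]
  [-21, -21, -23, -22, -15, -14]
  [-14, -19, -13, -15, -13, -15]
A^⊗4:
  [-28, -27, -23, -28, -21, -29]
  [-23, -28, -22, -24, -22, -24]
  [-26, -26, -28, -27, -20, -19]
  [-27, -27, -21, -27, -21, -28]
  [-28, -22, -24, -28, -28, -30]
  [-21, -20, -22, -21, -18, -28]
A^⊗5:
  [-35, -34, -30, -35, -28, -36]
  [-30, -29, -31, -30, -27, -37]
  [-33, -27, -29, -33, -33, -35]
  [-34, -33, -30, -34, -27, -36]
  [-35, -35, -37, -36, -29, -36]
  [-28, -33, -27, -29, -27, -29]
Key observation: the optimum is the walk 4->1->1->1->1->1, with weight (-6) + (-7) + (-7) + (-7) + (-7) = -34.
Optimal value attained by: walk 4->1->1->1->1->1.
Answer: (A^⊗5)[4][1] = -34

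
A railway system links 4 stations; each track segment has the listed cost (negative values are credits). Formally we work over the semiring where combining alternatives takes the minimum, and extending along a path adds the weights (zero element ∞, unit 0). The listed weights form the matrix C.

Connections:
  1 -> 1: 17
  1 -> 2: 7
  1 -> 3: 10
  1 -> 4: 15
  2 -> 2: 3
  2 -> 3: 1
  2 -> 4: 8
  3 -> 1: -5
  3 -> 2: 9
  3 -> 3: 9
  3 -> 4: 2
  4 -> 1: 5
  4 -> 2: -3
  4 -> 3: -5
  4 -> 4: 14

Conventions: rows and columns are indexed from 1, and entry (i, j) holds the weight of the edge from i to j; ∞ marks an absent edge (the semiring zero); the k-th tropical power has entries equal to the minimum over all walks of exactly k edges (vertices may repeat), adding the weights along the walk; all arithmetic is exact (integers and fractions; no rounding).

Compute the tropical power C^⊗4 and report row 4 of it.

C^⊗2:
  [5, 10, 8, 12]
  [-4, 5, 3, 3]
  [4, -1, -3, 10]
  [-10, 0, -2, -3]
C^⊗3:
  [3, 9, 7, 10]
  [-2, 0, -2, 5]
  [-8, 2, 0, -1]
  [-7, -6, -8, 0]
C^⊗4:
  [2, 7, 5, 9]
  [-7, 2, 0, 0]
  [-5, -4, -6, 2]
  [-13, -3, -5, -6]
Answer: row 4 of C^⊗4 = [-13, -3, -5, -6]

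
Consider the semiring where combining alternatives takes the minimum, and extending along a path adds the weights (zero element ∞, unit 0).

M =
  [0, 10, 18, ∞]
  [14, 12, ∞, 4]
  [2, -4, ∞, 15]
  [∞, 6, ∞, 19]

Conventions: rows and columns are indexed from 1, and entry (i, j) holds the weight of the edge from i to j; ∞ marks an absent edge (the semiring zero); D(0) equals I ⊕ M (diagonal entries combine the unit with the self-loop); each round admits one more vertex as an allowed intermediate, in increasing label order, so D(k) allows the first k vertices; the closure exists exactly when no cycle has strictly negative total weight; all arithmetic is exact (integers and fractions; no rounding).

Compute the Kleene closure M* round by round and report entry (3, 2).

D(0):
  [0, 10, 18, ∞]
  [14, 0, ∞, 4]
  [2, -4, 0, 15]
  [∞, 6, ∞, 0]
D(1):
  [0, 10, 18, ∞]
  [14, 0, 32, 4]
  [2, -4, 0, 15]
  [∞, 6, ∞, 0]
D(2):
  [0, 10, 18, 14]
  [14, 0, 32, 4]
  [2, -4, 0, 0]
  [20, 6, 38, 0]
D(3):
  [0, 10, 18, 14]
  [14, 0, 32, 4]
  [2, -4, 0, 0]
  [20, 6, 38, 0]
D(4):
  [0, 10, 18, 14]
  [14, 0, 32, 4]
  [2, -4, 0, 0]
  [20, 6, 38, 0]
Answer: M*[3][2] = -4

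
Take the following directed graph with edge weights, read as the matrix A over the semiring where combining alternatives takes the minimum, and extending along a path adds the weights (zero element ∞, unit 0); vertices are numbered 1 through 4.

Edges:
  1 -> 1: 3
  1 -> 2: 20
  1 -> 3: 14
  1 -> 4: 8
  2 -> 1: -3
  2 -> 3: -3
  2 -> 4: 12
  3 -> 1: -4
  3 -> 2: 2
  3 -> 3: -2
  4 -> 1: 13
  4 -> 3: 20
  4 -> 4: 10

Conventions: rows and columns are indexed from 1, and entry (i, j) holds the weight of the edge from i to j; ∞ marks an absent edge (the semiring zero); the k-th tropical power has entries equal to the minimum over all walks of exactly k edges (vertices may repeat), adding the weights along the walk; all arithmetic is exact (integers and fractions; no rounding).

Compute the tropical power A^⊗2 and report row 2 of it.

A^⊗2:
  [6, 16, 12, 11]
  [-7, -1, -5, 5]
  [-6, 0, -4, 4]
  [16, 22, 18, 20]
Answer: row 2 of A^⊗2 = [-7, -1, -5, 5]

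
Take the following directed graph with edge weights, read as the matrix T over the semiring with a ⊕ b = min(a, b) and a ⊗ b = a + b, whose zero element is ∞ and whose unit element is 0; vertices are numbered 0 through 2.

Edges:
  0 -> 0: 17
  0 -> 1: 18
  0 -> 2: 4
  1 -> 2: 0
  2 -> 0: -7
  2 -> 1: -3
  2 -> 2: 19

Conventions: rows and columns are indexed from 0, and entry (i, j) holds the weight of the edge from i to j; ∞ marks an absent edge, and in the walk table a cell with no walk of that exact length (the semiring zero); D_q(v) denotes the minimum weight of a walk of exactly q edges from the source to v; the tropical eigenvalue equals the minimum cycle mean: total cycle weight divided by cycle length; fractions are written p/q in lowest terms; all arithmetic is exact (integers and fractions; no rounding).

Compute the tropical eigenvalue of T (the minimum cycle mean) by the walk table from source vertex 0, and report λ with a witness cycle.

q=0: [0, ∞, ∞]
q=1: [17, 18, 4]
q=2: [-3, 1, 18]
q=3: [11, 15, 1]
Optimal cycle mean attained by: cycle 0->2->0, total 4 + (-7), length 2.
Answer: λ = -3/2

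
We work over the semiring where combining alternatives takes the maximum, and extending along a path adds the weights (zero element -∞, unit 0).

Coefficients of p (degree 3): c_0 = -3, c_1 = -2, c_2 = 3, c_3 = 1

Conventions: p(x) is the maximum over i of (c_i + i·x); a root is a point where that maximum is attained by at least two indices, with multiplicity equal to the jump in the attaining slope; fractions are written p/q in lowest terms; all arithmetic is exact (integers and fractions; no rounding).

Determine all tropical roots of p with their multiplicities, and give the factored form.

hull edge (i=0, c=-3) to (i=2, c=3): slope 3, span 2
hull edge (i=2, c=3) to (i=3, c=1): slope -2, span 1
Factored form: p(x) = 1 ⊗ (x ⊕ (-3)) ⊗ (x ⊕ (-3)) ⊗ (x ⊕ 2)
Answer: roots = -3 (mult 2), 2 (mult 1)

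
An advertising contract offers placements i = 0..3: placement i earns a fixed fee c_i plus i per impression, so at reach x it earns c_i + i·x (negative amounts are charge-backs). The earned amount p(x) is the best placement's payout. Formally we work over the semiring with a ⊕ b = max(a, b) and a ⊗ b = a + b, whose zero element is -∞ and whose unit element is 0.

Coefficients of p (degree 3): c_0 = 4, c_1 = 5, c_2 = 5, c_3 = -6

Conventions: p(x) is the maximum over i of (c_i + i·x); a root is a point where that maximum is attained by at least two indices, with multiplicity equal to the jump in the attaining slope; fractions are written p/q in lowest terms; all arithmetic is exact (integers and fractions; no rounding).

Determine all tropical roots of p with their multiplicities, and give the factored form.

hull edge (i=0, c=4) to (i=1, c=5): slope 1, span 1
hull edge (i=1, c=5) to (i=2, c=5): slope 0, span 1
hull edge (i=2, c=5) to (i=3, c=-6): slope -11, span 1
Factored form: p(x) = -6 ⊗ (x ⊕ (-1)) ⊗ (x ⊕ 0) ⊗ (x ⊕ 11)
Answer: roots = -1 (mult 1), 0 (mult 1), 11 (mult 1)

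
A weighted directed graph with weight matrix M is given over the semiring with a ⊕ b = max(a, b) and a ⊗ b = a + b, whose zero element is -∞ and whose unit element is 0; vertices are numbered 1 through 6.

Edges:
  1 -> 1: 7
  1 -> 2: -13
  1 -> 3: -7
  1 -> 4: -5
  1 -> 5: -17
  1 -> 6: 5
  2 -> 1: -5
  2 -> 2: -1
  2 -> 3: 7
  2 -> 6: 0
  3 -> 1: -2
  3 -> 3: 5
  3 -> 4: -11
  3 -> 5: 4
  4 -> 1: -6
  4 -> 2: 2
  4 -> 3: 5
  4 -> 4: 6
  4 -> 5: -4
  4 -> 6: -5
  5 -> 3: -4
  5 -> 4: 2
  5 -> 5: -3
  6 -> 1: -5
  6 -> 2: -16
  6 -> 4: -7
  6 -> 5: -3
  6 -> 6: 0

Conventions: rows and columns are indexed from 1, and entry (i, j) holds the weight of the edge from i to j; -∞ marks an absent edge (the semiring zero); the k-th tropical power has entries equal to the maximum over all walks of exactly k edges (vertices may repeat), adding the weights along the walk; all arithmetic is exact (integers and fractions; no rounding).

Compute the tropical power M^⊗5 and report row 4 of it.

M^⊗2:
  [14, -3, 0, 2, 2, 12]
  [5, -2, 12, -4, 11, 0]
  [5, -9, 10, 6, 9, 3]
  [3, 8, 11, 12, 9, 2]
  [-4, 4, 7, 8, 0, -3]
  [2, -5, -2, -1, -3, 0]
M^⊗3:
  [21, 4, 7, 9, 9, 19]
  [12, -2, 17, 13, 16, 10]
  [12, 8, 15, 12, 14, 10]
  [10, 14, 17, 18, 15, 8]
  [5, 10, 13, 14, 11, 4]
  [9, 1, 4, 5, 2, 7]
M^⊗4:
  [28, 11, 14, 16, 16, 26]
  [19, 15, 22, 19, 21, 17]
  [19, 14, 20, 18, 19, 17]
  [17, 20, 23, 24, 21, 15]
  [12, 16, 19, 20, 17, 10]
  [16, 7, 10, 11, 8, 14]
M^⊗5:
  [35, 18, 21, 23, 23, 33]
  [26, 21, 27, 25, 26, 24]
  [26, 20, 25, 24, 24, 24]
  [24, 26, 29, 30, 27, 22]
  [19, 22, 25, 26, 23, 17]
  [23, 13, 16, 17, 14, 21]
Answer: row 4 of M^⊗5 = [24, 26, 29, 30, 27, 22]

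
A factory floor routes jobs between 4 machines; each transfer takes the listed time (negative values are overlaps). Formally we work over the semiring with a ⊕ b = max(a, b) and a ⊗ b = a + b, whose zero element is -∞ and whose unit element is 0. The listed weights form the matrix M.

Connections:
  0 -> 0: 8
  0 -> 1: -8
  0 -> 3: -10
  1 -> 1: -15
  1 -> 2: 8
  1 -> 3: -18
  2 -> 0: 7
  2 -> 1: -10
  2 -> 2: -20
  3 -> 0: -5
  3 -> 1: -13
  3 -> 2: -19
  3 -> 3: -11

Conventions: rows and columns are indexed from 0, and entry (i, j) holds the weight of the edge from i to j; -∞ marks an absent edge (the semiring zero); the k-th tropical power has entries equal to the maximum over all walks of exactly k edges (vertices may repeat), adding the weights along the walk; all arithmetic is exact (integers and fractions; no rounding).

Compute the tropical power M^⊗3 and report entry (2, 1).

M^⊗2:
  [16, 0, 0, -2]
  [15, -2, -7, -29]
  [15, -1, -2, -3]
  [3, -13, -5, -15]
M^⊗3:
  [24, 8, 8, 6]
  [23, 7, 6, 5]
  [23, 7, 7, 5]
  [11, -5, -5, -7]
Key observation: the optimum is the walk 2->0->0->1, with weight 7 + 8 + (-8) = 7.
Optimal value attained by: walk 2->0->0->1.
Answer: (M^⊗3)[2][1] = 7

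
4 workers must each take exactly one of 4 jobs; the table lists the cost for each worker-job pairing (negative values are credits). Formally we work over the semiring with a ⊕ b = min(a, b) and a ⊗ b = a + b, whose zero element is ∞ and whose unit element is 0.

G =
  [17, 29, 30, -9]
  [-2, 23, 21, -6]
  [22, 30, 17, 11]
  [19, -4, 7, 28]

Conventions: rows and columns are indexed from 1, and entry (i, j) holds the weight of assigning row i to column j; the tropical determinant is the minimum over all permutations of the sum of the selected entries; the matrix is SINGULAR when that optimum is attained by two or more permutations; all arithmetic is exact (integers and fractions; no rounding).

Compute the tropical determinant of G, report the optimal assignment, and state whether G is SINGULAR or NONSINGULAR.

σ = (1, 2, 3, 4): 17 + 23 + 17 + 28 = 85
σ = (1, 2, 4, 3): 17 + 23 + 11 + 7 = 58
σ = (1, 3, 2, 4): 17 + 21 + 30 + 28 = 96
σ = (1, 3, 4, 2): 17 + 21 + 11 + (-4) = 45
σ = (1, 4, 2, 3): 17 + (-6) + 30 + 7 = 48
σ = (1, 4, 3, 2): 17 + (-6) + 17 + (-4) = 24
σ = (2, 1, 3, 4): 29 + (-2) + 17 + 28 = 72
σ = (2, 1, 4, 3): 29 + (-2) + 11 + 7 = 45
σ = (2, 3, 1, 4): 29 + 21 + 22 + 28 = 100
σ = (2, 3, 4, 1): 29 + 21 + 11 + 19 = 80
σ = (2, 4, 1, 3): 29 + (-6) + 22 + 7 = 52
σ = (2, 4, 3, 1): 29 + (-6) + 17 + 19 = 59
σ = (3, 1, 2, 4): 30 + (-2) + 30 + 28 = 86
σ = (3, 1, 4, 2): 30 + (-2) + 11 + (-4) = 35
σ = (3, 2, 1, 4): 30 + 23 + 22 + 28 = 103
σ = (3, 2, 4, 1): 30 + 23 + 11 + 19 = 83
σ = (3, 4, 1, 2): 30 + (-6) + 22 + (-4) = 42
σ = (3, 4, 2, 1): 30 + (-6) + 30 + 19 = 73
σ = (4, 1, 2, 3): (-9) + (-2) + 30 + 7 = 26
σ = (4, 1, 3, 2): (-9) + (-2) + 17 + (-4) = 2
σ = (4, 2, 1, 3): (-9) + 23 + 22 + 7 = 43
σ = (4, 2, 3, 1): (-9) + 23 + 17 + 19 = 50
σ = (4, 3, 1, 2): (-9) + 21 + 22 + (-4) = 30
σ = (4, 3, 2, 1): (-9) + 21 + 30 + 19 = 61
Optimal value attained by: σ = (4, 1, 3, 2).
Answer: det⊕(G) = 2; verdict: NONSINGULAR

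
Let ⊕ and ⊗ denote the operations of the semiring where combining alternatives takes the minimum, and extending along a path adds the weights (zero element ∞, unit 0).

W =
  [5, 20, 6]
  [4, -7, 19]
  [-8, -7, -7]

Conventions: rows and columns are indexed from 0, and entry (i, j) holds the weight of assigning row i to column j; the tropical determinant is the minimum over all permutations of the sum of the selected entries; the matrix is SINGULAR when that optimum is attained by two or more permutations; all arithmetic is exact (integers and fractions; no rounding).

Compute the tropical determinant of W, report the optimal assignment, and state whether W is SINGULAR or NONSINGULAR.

σ = (0, 1, 2): 5 + (-7) + (-7) = -9
σ = (0, 2, 1): 5 + 19 + (-7) = 17
σ = (1, 0, 2): 20 + 4 + (-7) = 17
σ = (1, 2, 0): 20 + 19 + (-8) = 31
σ = (2, 0, 1): 6 + 4 + (-7) = 3
σ = (2, 1, 0): 6 + (-7) + (-8) = -9
Optimal value attained by: σ = (0, 1, 2).
Answer: det⊕(W) = -9; verdict: SINGULAR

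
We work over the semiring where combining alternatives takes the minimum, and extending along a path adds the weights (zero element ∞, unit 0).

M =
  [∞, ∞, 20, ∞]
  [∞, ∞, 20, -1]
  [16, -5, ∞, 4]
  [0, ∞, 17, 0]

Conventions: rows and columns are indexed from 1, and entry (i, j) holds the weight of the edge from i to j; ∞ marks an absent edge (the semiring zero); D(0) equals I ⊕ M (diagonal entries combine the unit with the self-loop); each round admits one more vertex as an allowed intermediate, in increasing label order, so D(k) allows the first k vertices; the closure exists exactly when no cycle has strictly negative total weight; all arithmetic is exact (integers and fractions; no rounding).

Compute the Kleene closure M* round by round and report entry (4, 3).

D(0):
  [0, ∞, 20, ∞]
  [∞, 0, 20, -1]
  [16, -5, 0, 4]
  [0, ∞, 17, 0]
D(1):
  [0, ∞, 20, ∞]
  [∞, 0, 20, -1]
  [16, -5, 0, 4]
  [0, ∞, 17, 0]
D(2):
  [0, ∞, 20, ∞]
  [∞, 0, 20, -1]
  [16, -5, 0, -6]
  [0, ∞, 17, 0]
D(3):
  [0, 15, 20, 14]
  [36, 0, 20, -1]
  [16, -5, 0, -6]
  [0, 12, 17, 0]
D(4):
  [0, 15, 20, 14]
  [-1, 0, 16, -1]
  [-6, -5, 0, -6]
  [0, 12, 17, 0]
Answer: M*[4][3] = 17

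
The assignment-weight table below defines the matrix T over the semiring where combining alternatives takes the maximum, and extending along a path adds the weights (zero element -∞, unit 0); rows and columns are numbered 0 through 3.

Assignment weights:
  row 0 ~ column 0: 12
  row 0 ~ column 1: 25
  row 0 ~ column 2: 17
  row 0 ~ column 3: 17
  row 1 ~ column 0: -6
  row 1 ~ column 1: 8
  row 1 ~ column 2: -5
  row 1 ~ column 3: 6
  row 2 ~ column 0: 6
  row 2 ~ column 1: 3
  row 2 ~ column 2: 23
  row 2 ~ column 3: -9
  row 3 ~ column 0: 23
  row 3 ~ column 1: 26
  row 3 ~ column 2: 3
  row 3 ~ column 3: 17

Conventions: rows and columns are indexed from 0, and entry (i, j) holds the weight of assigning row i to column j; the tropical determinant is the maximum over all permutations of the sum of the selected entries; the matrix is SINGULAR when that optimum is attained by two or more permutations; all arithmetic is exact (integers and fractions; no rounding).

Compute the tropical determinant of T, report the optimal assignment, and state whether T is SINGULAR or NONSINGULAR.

σ = (0, 1, 2, 3): 12 + 8 + 23 + 17 = 60
σ = (0, 1, 3, 2): 12 + 8 + (-9) + 3 = 14
σ = (0, 2, 1, 3): 12 + (-5) + 3 + 17 = 27
σ = (0, 2, 3, 1): 12 + (-5) + (-9) + 26 = 24
σ = (0, 3, 1, 2): 12 + 6 + 3 + 3 = 24
σ = (0, 3, 2, 1): 12 + 6 + 23 + 26 = 67
σ = (1, 0, 2, 3): 25 + (-6) + 23 + 17 = 59
σ = (1, 0, 3, 2): 25 + (-6) + (-9) + 3 = 13
σ = (1, 2, 0, 3): 25 + (-5) + 6 + 17 = 43
σ = (1, 2, 3, 0): 25 + (-5) + (-9) + 23 = 34
σ = (1, 3, 0, 2): 25 + 6 + 6 + 3 = 40
σ = (1, 3, 2, 0): 25 + 6 + 23 + 23 = 77
σ = (2, 0, 1, 3): 17 + (-6) + 3 + 17 = 31
σ = (2, 0, 3, 1): 17 + (-6) + (-9) + 26 = 28
σ = (2, 1, 0, 3): 17 + 8 + 6 + 17 = 48
σ = (2, 1, 3, 0): 17 + 8 + (-9) + 23 = 39
σ = (2, 3, 0, 1): 17 + 6 + 6 + 26 = 55
σ = (2, 3, 1, 0): 17 + 6 + 3 + 23 = 49
σ = (3, 0, 1, 2): 17 + (-6) + 3 + 3 = 17
σ = (3, 0, 2, 1): 17 + (-6) + 23 + 26 = 60
σ = (3, 1, 0, 2): 17 + 8 + 6 + 3 = 34
σ = (3, 1, 2, 0): 17 + 8 + 23 + 23 = 71
σ = (3, 2, 0, 1): 17 + (-5) + 6 + 26 = 44
σ = (3, 2, 1, 0): 17 + (-5) + 3 + 23 = 38
Optimal value attained by: σ = (1, 3, 2, 0).
Answer: det⊕(T) = 77; verdict: NONSINGULAR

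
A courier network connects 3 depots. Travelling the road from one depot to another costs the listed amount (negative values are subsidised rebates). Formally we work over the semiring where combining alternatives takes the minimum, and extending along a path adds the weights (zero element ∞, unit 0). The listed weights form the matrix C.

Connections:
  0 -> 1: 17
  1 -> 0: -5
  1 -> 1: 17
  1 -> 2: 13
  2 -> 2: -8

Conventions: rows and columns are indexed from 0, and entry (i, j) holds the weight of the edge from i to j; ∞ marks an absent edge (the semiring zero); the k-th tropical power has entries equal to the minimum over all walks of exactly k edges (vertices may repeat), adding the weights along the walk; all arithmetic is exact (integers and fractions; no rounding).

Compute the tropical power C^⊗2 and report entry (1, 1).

C^⊗2:
  [12, 34, 30]
  [12, 12, 5]
  [∞, ∞, -16]
Key observation: the optimum is the walk 1->0->1, with weight (-5) + 17 = 12.
Optimal value attained by: walk 1->0->1.
Answer: (C^⊗2)[1][1] = 12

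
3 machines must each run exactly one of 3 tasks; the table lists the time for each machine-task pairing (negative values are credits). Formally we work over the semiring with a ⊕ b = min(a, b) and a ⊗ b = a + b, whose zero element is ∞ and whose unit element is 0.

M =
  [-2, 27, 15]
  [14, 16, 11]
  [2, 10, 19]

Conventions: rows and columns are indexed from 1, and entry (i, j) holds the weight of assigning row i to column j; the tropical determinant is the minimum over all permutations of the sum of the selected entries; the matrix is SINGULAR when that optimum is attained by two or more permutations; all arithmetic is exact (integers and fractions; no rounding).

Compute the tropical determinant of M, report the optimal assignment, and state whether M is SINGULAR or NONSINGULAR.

σ = (1, 2, 3): (-2) + 16 + 19 = 33
σ = (1, 3, 2): (-2) + 11 + 10 = 19
σ = (2, 1, 3): 27 + 14 + 19 = 60
σ = (2, 3, 1): 27 + 11 + 2 = 40
σ = (3, 1, 2): 15 + 14 + 10 = 39
σ = (3, 2, 1): 15 + 16 + 2 = 33
Optimal value attained by: σ = (1, 3, 2).
Answer: det⊕(M) = 19; verdict: NONSINGULAR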